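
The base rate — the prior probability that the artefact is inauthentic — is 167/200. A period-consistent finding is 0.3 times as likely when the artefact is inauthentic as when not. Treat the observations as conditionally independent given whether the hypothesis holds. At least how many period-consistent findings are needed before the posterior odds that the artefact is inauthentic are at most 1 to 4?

Prior odds = 0.835/0.165 = 167/33.
Likelihood ratio per period-consistent finding = 0.3.
Target odds = 0.25.
Require 0.3ⁿ ≤ 0.25 ÷ (167/33) = 33/668.
0.3² = 0.09 is still above 33/668 but 0.3³ = 0.027 is at or below it, so n = 3.

3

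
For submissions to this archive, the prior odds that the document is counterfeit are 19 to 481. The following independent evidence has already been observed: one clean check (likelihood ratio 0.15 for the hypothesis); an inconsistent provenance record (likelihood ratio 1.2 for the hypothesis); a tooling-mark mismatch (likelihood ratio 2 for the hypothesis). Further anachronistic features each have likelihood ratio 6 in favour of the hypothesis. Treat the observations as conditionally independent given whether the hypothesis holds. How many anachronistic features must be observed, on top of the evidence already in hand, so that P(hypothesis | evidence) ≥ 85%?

4

Prior odds = 19/481.
Combined Bayes factor of the evidence already in hand = 0.15 × 1.2 × 2 = 0.36.
Odds after that evidence = (19/481) × 0.36 = 171/12025.
Target odds = 0.85/0.15 = 17/3.
Need 6ⁿ ≥ 17/3 ÷ (171/12025) = 204425/513.
6³ = 216 falls short of 204425/513 but 6⁴ = 1296 reaches it, so n = 4.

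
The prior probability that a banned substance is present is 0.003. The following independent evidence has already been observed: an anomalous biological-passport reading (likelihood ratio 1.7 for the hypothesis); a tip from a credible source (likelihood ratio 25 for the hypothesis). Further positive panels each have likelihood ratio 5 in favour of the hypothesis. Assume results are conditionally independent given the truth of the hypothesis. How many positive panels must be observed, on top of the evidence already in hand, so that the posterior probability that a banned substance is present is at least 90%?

Prior odds = 0.003/0.997 = 3/997.
Combined Bayes factor of the evidence already in hand = 1.7 × 25 = 42.5.
Odds after that evidence = (3/997) × 42.5 = 255/1994.
Target odds = 0.9/0.1 = 9.
Need 5ⁿ ≥ 9 ÷ (255/1994) = 5982/85.
5² = 25 falls short of 5982/85 but 5³ = 125 reaches it, so n = 3.

3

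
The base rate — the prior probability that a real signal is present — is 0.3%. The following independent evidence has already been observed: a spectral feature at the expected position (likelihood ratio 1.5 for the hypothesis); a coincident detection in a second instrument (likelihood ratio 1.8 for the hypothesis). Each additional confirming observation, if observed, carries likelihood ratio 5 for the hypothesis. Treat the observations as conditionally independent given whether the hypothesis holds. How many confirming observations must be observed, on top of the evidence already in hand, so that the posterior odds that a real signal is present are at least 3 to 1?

4

Prior odds = 0.003/0.997 = 3/997.
Combined Bayes factor of the evidence already in hand = 1.5 × 1.8 = 2.7.
Odds after that evidence = (3/997) × 2.7 = 81/9970.
Target odds = 3.
Need 5ⁿ ≥ 3 ÷ (81/9970) = 9970/27.
5³ = 125 falls short of 9970/27 but 5⁴ = 625 reaches it, so n = 4.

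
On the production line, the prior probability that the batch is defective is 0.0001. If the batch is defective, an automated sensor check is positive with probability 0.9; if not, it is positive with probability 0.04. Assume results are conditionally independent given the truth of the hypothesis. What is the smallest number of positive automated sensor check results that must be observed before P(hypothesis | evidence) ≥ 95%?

4

Prior odds = 0.0001/0.9999 = 1/9999.
Likelihood ratio of a positive = 0.9/0.04 = 22.5.
Target odds: 0.95 ÷ 0.05 = 19.
Need (1/9999) × 22.5ⁿ ≥ 19, i.e. 22.5ⁿ ≥ 189981.
22.5³ = 11390.625 falls short of 189981 but 22.5⁴ = 256289.0625 reaches it, so n = 4.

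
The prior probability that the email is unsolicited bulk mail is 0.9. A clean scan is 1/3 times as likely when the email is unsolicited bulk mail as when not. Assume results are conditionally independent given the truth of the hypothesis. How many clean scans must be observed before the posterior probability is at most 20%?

Prior odds: 0.9 ÷ 0.1 = 9.
Likelihood ratio per clean scan = 1/3.
Target posterior odds = 0.2/0.8 = 0.25.
Need 9 × (1/3)ⁿ ≤ 0.25, i.e. (1/3)ⁿ ≤ 1/36.
(1/3)³ = 1/27 is still above 1/36 but (1/3)⁴ = 1/81 is at or below it, so n = 4.

4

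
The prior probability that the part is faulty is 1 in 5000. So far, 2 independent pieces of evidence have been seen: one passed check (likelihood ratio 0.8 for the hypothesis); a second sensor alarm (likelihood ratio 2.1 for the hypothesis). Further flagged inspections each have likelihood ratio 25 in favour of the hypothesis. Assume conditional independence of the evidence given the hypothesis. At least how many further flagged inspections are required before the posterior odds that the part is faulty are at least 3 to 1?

3

Prior odds = 0.0002/0.9998 = 1/4999.
Combined Bayes factor of the evidence already in hand = 0.8 × 2.1 = 1.68.
Odds after that evidence = (1/4999) × 1.68 = 42/124975.
Target odds = 3.
Need 25ⁿ ≥ 3 ÷ (42/124975) = 124975/14.
25² = 625 falls short of 124975/14 but 25³ = 15625 reaches it, so n = 3.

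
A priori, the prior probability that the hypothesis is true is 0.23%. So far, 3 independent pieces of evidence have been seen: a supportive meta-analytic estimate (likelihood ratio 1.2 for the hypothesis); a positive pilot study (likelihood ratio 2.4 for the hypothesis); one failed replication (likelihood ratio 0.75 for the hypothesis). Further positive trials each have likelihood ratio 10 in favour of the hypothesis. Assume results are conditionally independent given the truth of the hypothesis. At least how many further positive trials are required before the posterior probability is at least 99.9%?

6

Prior odds = 0.0023/0.9977 = 23/9977.
Combined Bayes factor of the evidence already in hand = 1.2 × 2.4 × 0.75 = 2.16.
Odds after that evidence = (23/9977) × 2.16 = 1242/249425.
Target odds = 0.999/0.001 = 999.
Need 10ⁿ ≥ 999 ÷ (1242/249425) = 9228725/46.
10⁵ = 100000 falls short of 9228725/46 but 10⁶ = 1000000 reaches it, so n = 6.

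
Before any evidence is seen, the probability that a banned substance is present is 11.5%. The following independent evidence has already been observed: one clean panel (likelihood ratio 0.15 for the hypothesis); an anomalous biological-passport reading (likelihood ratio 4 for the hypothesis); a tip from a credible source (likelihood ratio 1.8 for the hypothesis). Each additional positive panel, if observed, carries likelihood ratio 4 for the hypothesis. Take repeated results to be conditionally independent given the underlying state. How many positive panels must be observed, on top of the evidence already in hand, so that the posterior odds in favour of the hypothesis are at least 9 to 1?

Prior odds = 0.115/0.885 = 23/177.
Combined Bayes factor of the evidence already in hand = 0.15 × 4 × 1.8 = 1.08.
Odds after that evidence = (23/177) × 1.08 = 207/1475.
Target odds = 9.
Need 4ⁿ ≥ 9 ÷ (207/1475) = 1475/23.
4³ = 64 falls short of 1475/23 but 4⁴ = 256 reaches it, so n = 4.

4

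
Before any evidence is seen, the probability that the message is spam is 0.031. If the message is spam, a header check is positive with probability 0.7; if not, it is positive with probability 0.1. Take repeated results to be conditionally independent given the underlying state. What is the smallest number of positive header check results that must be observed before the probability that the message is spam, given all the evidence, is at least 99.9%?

Prior odds = 0.031/0.969 = 31/969.
Likelihood ratio of a positive = 0.7/0.1 = 7.
Target posterior odds = 0.999/0.001 = 999.
Need (31/969) × 7ⁿ ≥ 999, i.e. 7ⁿ ≥ 968031/31.
7⁵ = 16807 falls short of 968031/31 but 7⁶ = 117649 reaches it, so n = 6.

6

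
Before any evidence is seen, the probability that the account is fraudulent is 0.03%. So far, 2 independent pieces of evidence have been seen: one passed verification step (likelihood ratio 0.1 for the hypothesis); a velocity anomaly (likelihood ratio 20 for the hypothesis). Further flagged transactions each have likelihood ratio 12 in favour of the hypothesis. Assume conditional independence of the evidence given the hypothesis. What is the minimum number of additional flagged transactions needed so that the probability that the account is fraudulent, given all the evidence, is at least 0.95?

Prior odds = 0.0003/0.9997 = 3/9997.
Combined Bayes factor of the evidence already in hand = 0.1 × 20 = 2.
Odds after that evidence = (3/9997) × 2 = 6/9997.
Target odds = 0.95/0.05 = 19.
Need 12ⁿ ≥ 19 ÷ (6/9997) = 189943/6.
12⁴ = 20736 falls short of 189943/6 but 12⁵ = 248832 reaches it, so n = 5.

5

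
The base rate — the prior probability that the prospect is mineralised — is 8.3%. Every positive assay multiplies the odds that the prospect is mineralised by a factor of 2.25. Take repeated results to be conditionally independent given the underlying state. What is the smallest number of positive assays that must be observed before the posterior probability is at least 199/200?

Prior odds: 0.083 ÷ 0.917 = 83/917.
Likelihood ratio per positive assay = 2.25.
Target odds: 0.995 ÷ 0.005 = 199.
Need (83/917) × 2.25ⁿ ≥ 199, i.e. 2.25ⁿ ≥ 182483/83.
2.25⁹ = 387420489/262144 falls short of 182483/83 but 2.25¹⁰ ≈3325.26 reaches it, so n = 10.

10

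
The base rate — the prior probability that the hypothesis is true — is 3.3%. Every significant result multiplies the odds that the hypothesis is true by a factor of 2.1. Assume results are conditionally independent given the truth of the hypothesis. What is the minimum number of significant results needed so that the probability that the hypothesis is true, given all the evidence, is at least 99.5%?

12

Prior odds: 0.033 ÷ 0.967 = 33/967.
Likelihood ratio per significant result = 2.1.
Target odds: 0.995 ÷ 0.005 = 199.
Need (33/967) × 2.1ⁿ ≥ 199, i.e. 2.1ⁿ ≥ 192433/33.
2.1¹¹ ≈3502.78 falls short of 192433/33 but 2.1¹² ≈7355.83 reaches it, so n = 12.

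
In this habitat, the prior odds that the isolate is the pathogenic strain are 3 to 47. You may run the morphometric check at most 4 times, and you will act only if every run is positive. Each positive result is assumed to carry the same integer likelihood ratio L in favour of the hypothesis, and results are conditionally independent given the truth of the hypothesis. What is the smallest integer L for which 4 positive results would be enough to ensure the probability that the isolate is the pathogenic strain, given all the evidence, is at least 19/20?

Prior odds = 3/47.
Target odds = 0.95/0.05 = 19.
Need L⁴ ≥ 19 ÷ (3/47) = 893/3.
4⁴ = 256 < 893/3 ≤ 625 = 5⁴, so L = 5.

5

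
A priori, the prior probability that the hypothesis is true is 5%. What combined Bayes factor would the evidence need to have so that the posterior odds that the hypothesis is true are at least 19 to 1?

361

Prior odds = 0.05/0.95 = 1/19.
Target odds = 19.
Required Bayes factor = 19 ÷ (1/19) = 361.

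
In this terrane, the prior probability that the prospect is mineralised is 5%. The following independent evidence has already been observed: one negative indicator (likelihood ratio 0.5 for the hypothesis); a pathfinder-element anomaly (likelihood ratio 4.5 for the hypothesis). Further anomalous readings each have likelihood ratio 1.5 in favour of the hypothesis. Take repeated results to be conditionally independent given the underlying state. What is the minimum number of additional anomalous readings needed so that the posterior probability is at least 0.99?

Prior odds = 0.05/0.95 = 1/19.
Combined Bayes factor of the evidence already in hand = 0.5 × 4.5 = 2.25.
Odds after that evidence = (1/19) × 2.25 = 9/76.
Target odds = 0.99/0.01 = 99.
Need 1.5ⁿ ≥ 99 ÷ (9/76) = 836.
1.5¹⁶ = 43046721/65536 falls short of 836 but 1.5¹⁷ = 129140163/131072 reaches it, so n = 17.

17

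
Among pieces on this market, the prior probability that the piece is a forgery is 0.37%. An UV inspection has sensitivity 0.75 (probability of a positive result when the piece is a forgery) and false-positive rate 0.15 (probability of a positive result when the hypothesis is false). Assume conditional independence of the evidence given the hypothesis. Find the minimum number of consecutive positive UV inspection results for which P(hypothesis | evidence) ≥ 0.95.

6

Prior odds: 0.0037 ÷ 0.9963 = 37/9963.
Likelihood ratio of a positive result = 0.75/0.15 = 5.
Target posterior odds = 0.95/0.05 = 19.
Require 5ⁿ ≥ 19 ÷ (37/9963) = 189297/37.
5⁵ = 3125 falls short of 189297/37 but 5⁶ = 15625 reaches it, so n = 6.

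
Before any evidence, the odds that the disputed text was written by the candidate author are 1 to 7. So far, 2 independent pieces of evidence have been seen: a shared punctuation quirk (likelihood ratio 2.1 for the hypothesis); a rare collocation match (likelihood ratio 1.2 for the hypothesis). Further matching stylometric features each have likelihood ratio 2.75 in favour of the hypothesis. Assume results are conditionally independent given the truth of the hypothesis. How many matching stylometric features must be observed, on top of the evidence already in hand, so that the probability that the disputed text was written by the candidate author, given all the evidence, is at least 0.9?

4

Prior odds = 1/7.
Combined Bayes factor of the evidence already in hand = 2.1 × 1.2 = 2.52.
Odds after that evidence = (1/7) × 2.52 = 0.36.
Target odds = 0.9/0.1 = 9.
Need 2.75ⁿ ≥ 9 ÷ 0.36 = 25.
2.75³ = 20.796875 falls short of 25 but 2.75⁴ = 57.19140625 reaches it, so n = 4.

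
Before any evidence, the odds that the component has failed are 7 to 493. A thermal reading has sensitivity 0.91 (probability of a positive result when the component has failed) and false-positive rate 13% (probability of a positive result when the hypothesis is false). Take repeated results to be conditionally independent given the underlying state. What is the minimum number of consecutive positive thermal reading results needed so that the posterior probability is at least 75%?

Prior odds = 7/493.
Likelihood ratio of a positive result = 0.91/0.13 = 7.
Target posterior odds = 0.75/0.25 = 3.
Need (7/493) × 7ⁿ ≥ 3, i.e. 7ⁿ ≥ 1479/7.
7² = 49 falls short of 1479/7 but 7³ = 343 reaches it, so n = 3.

3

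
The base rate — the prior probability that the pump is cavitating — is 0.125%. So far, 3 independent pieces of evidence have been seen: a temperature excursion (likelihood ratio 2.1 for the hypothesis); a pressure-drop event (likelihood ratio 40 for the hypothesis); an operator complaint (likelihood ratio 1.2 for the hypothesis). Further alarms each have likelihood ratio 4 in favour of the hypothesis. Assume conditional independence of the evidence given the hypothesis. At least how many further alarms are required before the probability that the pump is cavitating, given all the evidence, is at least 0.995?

6

Prior odds = 0.00125/0.99875 = 1/799.
Combined Bayes factor of the evidence already in hand = 2.1 × 40 × 1.2 = 100.8.
Odds after that evidence = (1/799) × 100.8 = 504/3995.
Target odds = 0.995/0.005 = 199.
Need 4ⁿ ≥ 199 ÷ (504/3995) = 795005/504.
4⁵ = 1024 falls short of 795005/504 but 4⁶ = 4096 reaches it, so n = 6.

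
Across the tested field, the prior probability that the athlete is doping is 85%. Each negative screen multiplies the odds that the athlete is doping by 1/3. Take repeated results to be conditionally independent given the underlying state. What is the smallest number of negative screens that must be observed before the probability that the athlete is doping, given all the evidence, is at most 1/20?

5

Prior odds: 0.85 ÷ 0.15 = 17/3.
Likelihood ratio per negative screen = 1/3.
Target odds: 0.05 ÷ 0.95 = 1/19.
Require (1/3)ⁿ ≤ 1/19 ÷ (17/3) = 3/323.
(1/3)⁴ = 1/81 is still above 3/323 but (1/3)⁵ = 1/243 is at or below it, so n = 5.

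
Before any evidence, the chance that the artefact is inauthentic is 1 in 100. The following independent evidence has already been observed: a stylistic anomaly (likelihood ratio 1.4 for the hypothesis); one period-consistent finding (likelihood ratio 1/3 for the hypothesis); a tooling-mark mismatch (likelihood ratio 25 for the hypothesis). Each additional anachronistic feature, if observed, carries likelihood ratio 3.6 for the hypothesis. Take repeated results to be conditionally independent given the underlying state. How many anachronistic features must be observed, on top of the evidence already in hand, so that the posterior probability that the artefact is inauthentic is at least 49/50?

Prior odds = 0.01/0.99 = 1/99.
Combined Bayes factor of the evidence already in hand = 1.4 × (1/3) × 25 = 35/3.
Odds after that evidence = (1/99) × 35/3 = 35/297.
Target odds = 0.98/0.02 = 49.
Need 3.6ⁿ ≥ 49 ÷ (35/297) = 415.8.
3.6⁴ = 167.9616 falls short of 415.8 but 3.6⁵ = 604.66176 reaches it, so n = 5.

5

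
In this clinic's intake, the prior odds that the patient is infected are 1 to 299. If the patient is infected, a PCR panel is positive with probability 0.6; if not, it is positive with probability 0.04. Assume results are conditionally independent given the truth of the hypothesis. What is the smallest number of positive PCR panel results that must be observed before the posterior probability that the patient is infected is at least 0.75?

Prior odds = 1/299.
Likelihood ratio of a positive = 0.6/0.04 = 15.
Target posterior odds = 0.75/0.25 = 3.
Need (1/299) × 15ⁿ ≥ 3, i.e. 15ⁿ ≥ 897.
15² = 225 falls short of 897 but 15³ = 3375 reaches it, so n = 3.

3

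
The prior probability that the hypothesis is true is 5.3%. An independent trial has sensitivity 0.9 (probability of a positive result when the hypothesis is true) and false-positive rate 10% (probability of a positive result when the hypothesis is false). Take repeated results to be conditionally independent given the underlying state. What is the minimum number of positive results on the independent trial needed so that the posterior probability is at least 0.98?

Prior odds = 0.053/0.947 = 53/947.
Likelihood ratio of a positive result = 0.9/0.1 = 9.
Target odds: 0.98 ÷ 0.02 = 49.
Need (53/947) × 9ⁿ ≥ 49, i.e. 9ⁿ ≥ 46403/53.
9³ = 729 falls short of 46403/53 but 9⁴ = 6561 reaches it, so n = 4.

4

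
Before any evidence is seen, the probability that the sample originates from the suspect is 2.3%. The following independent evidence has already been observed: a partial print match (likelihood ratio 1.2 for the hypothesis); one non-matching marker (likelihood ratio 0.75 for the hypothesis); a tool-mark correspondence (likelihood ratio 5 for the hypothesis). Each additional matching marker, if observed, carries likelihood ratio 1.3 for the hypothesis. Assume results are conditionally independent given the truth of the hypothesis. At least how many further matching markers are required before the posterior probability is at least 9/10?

17

Prior odds = 0.023/0.977 = 23/977.
Combined Bayes factor of the evidence already in hand = 1.2 × 0.75 × 5 = 4.5.
Odds after that evidence = (23/977) × 4.5 = 207/1954.
Target odds = 0.9/0.1 = 9.
Need 1.3ⁿ ≥ 9 ÷ (207/1954) = 1954/23.
1.3¹⁶ ≈66.5417 falls short of 1954/23 but 1.3¹⁷ ≈86.5042 reaches it, so n = 17.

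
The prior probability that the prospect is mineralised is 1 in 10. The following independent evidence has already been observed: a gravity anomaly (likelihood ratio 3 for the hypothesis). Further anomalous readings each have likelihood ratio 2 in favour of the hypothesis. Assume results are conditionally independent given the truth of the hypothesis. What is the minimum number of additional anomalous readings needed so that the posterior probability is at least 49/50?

8

Prior odds = 0.1/0.9 = 1/9.
Bayes factor of the evidence already in hand = 3.
Odds after that evidence = (1/9) × 3 = 1/3.
Target odds = 0.98/0.02 = 49.
Need 2ⁿ ≥ 49 ÷ (1/3) = 147.
2⁷ = 128 falls short of 147 but 2⁸ = 256 reaches it, so n = 8.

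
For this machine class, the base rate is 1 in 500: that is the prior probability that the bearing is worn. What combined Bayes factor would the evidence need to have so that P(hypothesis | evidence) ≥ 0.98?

24451

Prior odds = 0.002/0.998 = 1/499.
Target odds = 0.98/0.02 = 49.
Required Bayes factor = 49 ÷ (1/499) = 24451.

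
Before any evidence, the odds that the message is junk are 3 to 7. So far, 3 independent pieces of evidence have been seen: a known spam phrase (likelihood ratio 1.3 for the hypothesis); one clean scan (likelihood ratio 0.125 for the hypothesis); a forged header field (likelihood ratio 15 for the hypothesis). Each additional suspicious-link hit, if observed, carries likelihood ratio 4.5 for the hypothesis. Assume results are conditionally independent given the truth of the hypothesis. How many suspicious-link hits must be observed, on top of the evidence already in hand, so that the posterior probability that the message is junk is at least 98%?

Prior odds = 3/7.
Combined Bayes factor of the evidence already in hand = 1.3 × 0.125 × 15 = 2.4375.
Odds after that evidence = (3/7) × 2.4375 = 117/112.
Target odds = 0.98/0.02 = 49.
Need 4.5ⁿ ≥ 49 ÷ (117/112) = 5488/117.
4.5² = 20.25 falls short of 5488/117 but 4.5³ = 91.125 reaches it, so n = 3.

3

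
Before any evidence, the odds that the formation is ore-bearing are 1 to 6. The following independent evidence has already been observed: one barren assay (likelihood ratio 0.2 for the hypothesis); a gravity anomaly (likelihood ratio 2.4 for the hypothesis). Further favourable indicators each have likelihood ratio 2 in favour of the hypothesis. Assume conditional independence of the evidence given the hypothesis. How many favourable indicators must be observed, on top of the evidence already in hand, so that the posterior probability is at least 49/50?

10

Prior odds = 1/6.
Combined Bayes factor of the evidence already in hand = 0.2 × 2.4 = 0.48.
Odds after that evidence = (1/6) × 0.48 = 0.08.
Target odds = 0.98/0.02 = 49.
Need 2ⁿ ≥ 49 ÷ 0.08 = 612.5.
2⁹ = 512 falls short of 612.5 but 2¹⁰ = 1024 reaches it, so n = 10.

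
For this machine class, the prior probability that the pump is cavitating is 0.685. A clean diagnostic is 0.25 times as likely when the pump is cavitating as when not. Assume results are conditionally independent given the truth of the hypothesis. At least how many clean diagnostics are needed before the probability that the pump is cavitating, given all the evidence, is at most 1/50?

Prior odds: 0.685 ÷ 0.315 = 137/63.
Likelihood ratio per clean diagnostic = 0.25.
Target posterior odds = 0.02/0.98 = 1/49.
Require 0.25ⁿ ≤ 1/49 ÷ (137/63) = 9/959.
0.25³ = 0.015625 is still above 9/959 but 0.25⁴ = 0.00390625 is at or below it, so n = 4.

4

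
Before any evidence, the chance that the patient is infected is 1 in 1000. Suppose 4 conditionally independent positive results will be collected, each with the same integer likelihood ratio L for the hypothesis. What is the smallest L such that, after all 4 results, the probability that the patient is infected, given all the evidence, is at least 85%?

9

Prior odds = 0.001/0.999 = 1/999.
Target odds = 0.85/0.15 = 17/3.
Need L⁴ ≥ 17/3 ÷ (1/999) = 5661.
8⁴ = 4096 < 5661 ≤ 6561 = 9⁴, so L = 9.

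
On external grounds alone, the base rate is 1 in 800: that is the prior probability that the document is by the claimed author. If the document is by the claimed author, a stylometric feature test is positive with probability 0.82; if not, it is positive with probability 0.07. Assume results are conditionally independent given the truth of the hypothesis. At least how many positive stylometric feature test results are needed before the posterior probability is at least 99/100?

Prior odds: 0.00125 ÷ 0.99875 = 1/799.
Likelihood ratio of a positive = 0.82/0.07 = 82/7.
Target odds: 0.99 ÷ 0.01 = 99.
Need (1/799) × (82/7)ⁿ ≥ 99, i.e. (82/7)ⁿ ≥ 79101.
(82/7)⁴ = 45212176/2401 falls short of 79101 but (82/7)⁵ ≈220587 reaches it, so n = 5.

5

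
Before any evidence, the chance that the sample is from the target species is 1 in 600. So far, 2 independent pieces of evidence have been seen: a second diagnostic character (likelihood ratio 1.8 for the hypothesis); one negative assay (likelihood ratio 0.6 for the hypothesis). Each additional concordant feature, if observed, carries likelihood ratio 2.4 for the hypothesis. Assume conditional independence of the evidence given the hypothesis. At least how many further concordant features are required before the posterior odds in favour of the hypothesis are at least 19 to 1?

Prior odds = (1/600)/(599/600) = 1/599.
Combined Bayes factor of the evidence already in hand = 1.8 × 0.6 = 1.08.
Odds after that evidence = (1/599) × 1.08 = 27/14975.
Target odds = 19.
Need 2.4ⁿ ≥ 19 ÷ (27/14975) = 284525/27.
2.4¹⁰ ≈6340.34 falls short of 284525/27 but 2.4¹¹ ≈15216.8 reaches it, so n = 11.

11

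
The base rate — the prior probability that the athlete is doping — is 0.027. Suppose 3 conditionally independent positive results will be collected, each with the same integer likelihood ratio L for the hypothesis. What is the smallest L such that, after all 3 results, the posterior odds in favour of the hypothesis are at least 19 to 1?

Prior odds = 0.027/0.973 = 27/973.
Target odds = 19.
Need L³ ≥ 19 ÷ (27/973) = 18487/27.
8³ = 512 < 18487/27 ≤ 729 = 9³, so L = 9.

9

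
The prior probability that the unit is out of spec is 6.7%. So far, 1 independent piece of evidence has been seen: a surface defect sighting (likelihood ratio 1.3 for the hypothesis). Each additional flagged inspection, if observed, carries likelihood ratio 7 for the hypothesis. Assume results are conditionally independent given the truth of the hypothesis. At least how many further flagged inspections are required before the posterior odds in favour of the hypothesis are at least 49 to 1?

4

Prior odds = 0.067/0.933 = 67/933.
Bayes factor of the evidence already in hand = 1.3.
Odds after that evidence = (67/933) × 1.3 = 871/9330.
Target odds = 49.
Need 7ⁿ ≥ 49 ÷ (871/9330) = 457170/871.
7³ = 343 falls short of 457170/871 but 7⁴ = 2401 reaches it, so n = 4.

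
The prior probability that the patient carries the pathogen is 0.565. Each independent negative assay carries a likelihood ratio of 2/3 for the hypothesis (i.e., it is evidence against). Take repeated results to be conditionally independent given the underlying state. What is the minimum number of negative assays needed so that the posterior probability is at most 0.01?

12

Prior odds = 0.565/0.435 = 113/87.
Likelihood ratio per negative assay = 2/3.
Target posterior odds = 0.01/0.99 = 1/99.
Require (2/3)ⁿ ≤ 1/99 ÷ (113/87) = 29/3729.
(2/3)¹¹ = 2048/177147 is still above 29/3729 but (2/3)¹² = 4096/531441 is at or below it, so n = 12.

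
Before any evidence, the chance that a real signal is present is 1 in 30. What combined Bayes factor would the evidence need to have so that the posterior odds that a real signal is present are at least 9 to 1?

Prior odds = (1/30)/(29/30) = 1/29.
Target odds = 9.
Required Bayes factor = 9 ÷ (1/29) = 261.

261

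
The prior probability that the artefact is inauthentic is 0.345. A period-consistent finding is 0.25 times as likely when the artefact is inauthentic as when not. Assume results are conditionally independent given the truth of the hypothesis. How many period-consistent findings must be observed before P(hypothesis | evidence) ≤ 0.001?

5

Prior odds: 0.345 ÷ 0.655 = 69/131.
Likelihood ratio per period-consistent finding = 0.25.
Target odds: 0.001 ÷ 0.999 = 1/999.
Need (69/131) × 0.25ⁿ ≤ 1/999, i.e. 0.25ⁿ ≤ 131/68931.
0.25⁴ = 0.00390625 is still above 131/68931 but 0.25⁵ = 1/1024 is at or below it, so n = 5.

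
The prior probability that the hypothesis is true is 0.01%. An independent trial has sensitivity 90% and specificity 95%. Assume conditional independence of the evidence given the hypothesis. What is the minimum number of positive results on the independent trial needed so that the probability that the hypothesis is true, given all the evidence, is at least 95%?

Prior odds = 0.0001/0.9999 = 1/9999.
False-positive rate = 1 − 0.95 = 0.05; likelihood ratio of a positive = 0.9/0.05 = 18.
Target posterior odds = 0.95/0.05 = 19.
Require 18ⁿ ≥ 19 ÷ (1/9999) = 189981.
18⁴ = 104976 falls short of 189981 but 18⁵ = 1889568 reaches it, so n = 5.

5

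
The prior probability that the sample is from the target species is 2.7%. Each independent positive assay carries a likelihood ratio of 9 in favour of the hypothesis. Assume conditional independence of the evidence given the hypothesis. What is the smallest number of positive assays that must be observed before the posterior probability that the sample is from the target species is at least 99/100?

Prior odds: 0.027 ÷ 0.973 = 27/973.
Likelihood ratio per positive assay = 9.
Target odds: 0.99 ÷ 0.01 = 99.
Require 9ⁿ ≥ 99 ÷ (27/973) = 10703/3.
9³ = 729 falls short of 10703/3 but 9⁴ = 6561 reaches it, so n = 4.

4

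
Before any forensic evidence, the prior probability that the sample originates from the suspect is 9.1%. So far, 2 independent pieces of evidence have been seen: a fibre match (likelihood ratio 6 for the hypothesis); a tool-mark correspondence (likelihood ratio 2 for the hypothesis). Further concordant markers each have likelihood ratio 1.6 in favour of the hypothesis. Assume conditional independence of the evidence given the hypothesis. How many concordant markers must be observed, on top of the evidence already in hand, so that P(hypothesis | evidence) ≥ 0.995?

Prior odds = 0.091/0.909 = 91/909.
Combined Bayes factor of the evidence already in hand = 6 × 2 = 12.
Odds after that evidence = (91/909) × 12 = 364/303.
Target odds = 0.995/0.005 = 199.
Need 1.6ⁿ ≥ 199 ÷ (364/303) = 60297/364.
1.6¹⁰ ≈109.951 falls short of 60297/364 but 1.6¹¹ ≈175.922 reaches it, so n = 11.

11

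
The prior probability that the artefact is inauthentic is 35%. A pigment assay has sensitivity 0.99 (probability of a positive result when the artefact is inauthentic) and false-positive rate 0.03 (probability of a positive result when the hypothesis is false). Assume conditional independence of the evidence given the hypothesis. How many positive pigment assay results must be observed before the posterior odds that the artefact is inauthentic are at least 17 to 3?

1

Prior odds: 0.35 ÷ 0.65 = 7/13.
Likelihood ratio of a positive result = 0.99/0.03 = 33.
Target odds = 17/3.
Require 33ⁿ ≥ 17/3 ÷ (7/13) = 221/21.
33¹ = 33, which meets the required 221/21; so n = 1.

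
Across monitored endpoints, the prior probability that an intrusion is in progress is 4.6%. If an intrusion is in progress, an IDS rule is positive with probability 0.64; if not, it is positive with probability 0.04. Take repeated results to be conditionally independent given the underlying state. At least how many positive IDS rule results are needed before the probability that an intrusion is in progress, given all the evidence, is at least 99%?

Prior odds: 0.046 ÷ 0.954 = 23/477.
Likelihood ratio of a positive = 0.64/0.04 = 16.
Target odds: 0.99 ÷ 0.01 = 99.
Require 16ⁿ ≥ 99 ÷ (23/477) = 47223/23.
16² = 256 falls short of 47223/23 but 16³ = 4096 reaches it, so n = 3.

3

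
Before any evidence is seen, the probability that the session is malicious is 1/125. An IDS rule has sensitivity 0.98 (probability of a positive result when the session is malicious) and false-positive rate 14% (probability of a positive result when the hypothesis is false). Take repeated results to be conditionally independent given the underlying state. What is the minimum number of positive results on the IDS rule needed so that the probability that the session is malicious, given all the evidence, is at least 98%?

Prior odds: 0.008 ÷ 0.992 = 1/124.
Likelihood ratio of a positive result = 0.98/0.14 = 7.
Target posterior odds = 0.98/0.02 = 49.
Need (1/124) × 7ⁿ ≥ 49, i.e. 7ⁿ ≥ 6076.
7⁴ = 2401 falls short of 6076 but 7⁵ = 16807 reaches it, so n = 5.

5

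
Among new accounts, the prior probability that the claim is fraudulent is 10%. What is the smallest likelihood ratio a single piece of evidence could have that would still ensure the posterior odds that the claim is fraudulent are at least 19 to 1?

171

Prior odds = 0.1/0.9 = 1/9.
Target odds = 19.
Required Bayes factor = 19 ÷ (1/9) = 171.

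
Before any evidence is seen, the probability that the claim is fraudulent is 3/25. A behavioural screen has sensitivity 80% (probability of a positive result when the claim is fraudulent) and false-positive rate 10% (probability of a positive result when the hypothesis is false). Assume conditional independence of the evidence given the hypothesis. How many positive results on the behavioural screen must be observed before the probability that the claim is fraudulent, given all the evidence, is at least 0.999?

5

Prior odds: 0.12 ÷ 0.88 = 3/22.
Likelihood ratio of a positive result = 0.8/0.1 = 8.
Target odds: 0.999 ÷ 0.001 = 999.
Need (3/22) × 8ⁿ ≥ 999, i.e. 8ⁿ ≥ 7326.
8⁴ = 4096 falls short of 7326 but 8⁵ = 32768 reaches it, so n = 5.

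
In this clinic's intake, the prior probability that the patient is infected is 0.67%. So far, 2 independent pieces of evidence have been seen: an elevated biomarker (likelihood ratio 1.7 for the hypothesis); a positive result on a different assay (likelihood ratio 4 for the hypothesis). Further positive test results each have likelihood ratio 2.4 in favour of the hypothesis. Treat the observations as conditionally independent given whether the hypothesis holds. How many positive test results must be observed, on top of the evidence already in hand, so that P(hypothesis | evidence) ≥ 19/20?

7

Prior odds = 0.0067/0.9933 = 67/9933.
Combined Bayes factor of the evidence already in hand = 1.7 × 4 = 6.8.
Odds after that evidence = (67/9933) × 6.8 = 2278/49665.
Target odds = 0.95/0.05 = 19.
Need 2.4ⁿ ≥ 19 ÷ (2278/49665) = 943635/2278.
2.4⁶ = 2985984/15625 falls short of 943635/2278 but 2.4⁷ = 35831808/78125 reaches it, so n = 7.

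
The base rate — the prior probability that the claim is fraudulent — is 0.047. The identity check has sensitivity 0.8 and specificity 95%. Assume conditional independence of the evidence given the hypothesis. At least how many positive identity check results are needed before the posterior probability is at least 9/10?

2

Prior odds: 0.047 ÷ 0.953 = 47/953.
False-positive rate = 1 − 0.95 = 0.05; likelihood ratio of a positive = 0.8/0.05 = 16.
Target odds: 0.9 ÷ 0.1 = 9.
Need (47/953) × 16ⁿ ≥ 9, i.e. 16ⁿ ≥ 8577/47.
16¹ = 16 falls short of 8577/47 but 16² = 256 reaches it, so n = 2.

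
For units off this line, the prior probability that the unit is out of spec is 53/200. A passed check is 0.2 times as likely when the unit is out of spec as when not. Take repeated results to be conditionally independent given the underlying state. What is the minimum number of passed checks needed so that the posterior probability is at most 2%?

2

Prior odds = 0.265/0.735 = 53/147.
Likelihood ratio per passed check = 0.2.
Target posterior odds = 0.02/0.98 = 1/49.
Require 0.2ⁿ ≤ 1/49 ÷ (53/147) = 3/53.
0.2¹ = 0.2 is still above 3/53 but 0.2² = 0.04 is at or below it, so n = 2.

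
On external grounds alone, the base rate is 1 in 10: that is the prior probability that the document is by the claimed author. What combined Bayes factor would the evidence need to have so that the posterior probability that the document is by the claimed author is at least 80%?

Prior odds = 0.1/0.9 = 1/9.
Target odds = 0.8/0.2 = 4.
Required Bayes factor = 4 ÷ (1/9) = 36.

36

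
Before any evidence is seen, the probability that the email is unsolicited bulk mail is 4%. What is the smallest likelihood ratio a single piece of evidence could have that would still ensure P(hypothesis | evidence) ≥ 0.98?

1176

Prior odds = 0.04/0.96 = 1/24.
Target odds = 0.98/0.02 = 49.
Required Bayes factor = 49 ÷ (1/24) = 1176.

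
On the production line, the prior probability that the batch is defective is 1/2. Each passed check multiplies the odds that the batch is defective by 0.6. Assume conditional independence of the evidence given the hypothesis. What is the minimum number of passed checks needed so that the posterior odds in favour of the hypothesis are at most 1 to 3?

Prior odds = 0.5/0.5 = 1.
Likelihood ratio per passed check = 0.6.
Target odds = 1/3.
Need 1 × 0.6ⁿ ≤ 1/3, i.e. 0.6ⁿ ≤ 1/3.
0.6² = 0.36 is still above 1/3 but 0.6³ = 0.216 is at or below it, so n = 3.

3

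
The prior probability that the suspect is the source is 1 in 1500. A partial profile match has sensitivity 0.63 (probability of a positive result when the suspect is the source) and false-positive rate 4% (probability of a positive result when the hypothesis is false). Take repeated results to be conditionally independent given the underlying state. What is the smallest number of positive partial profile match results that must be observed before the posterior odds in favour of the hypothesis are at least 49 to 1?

Prior odds: (1/1500) ÷ (1499/1500) = 1/1499.
Likelihood ratio of a positive result = 0.63/0.04 = 15.75.
Target odds = 49.
Require 15.75ⁿ ≥ 49 ÷ (1/1499) = 73451.
15.75⁴ = 15752961/256 falls short of 73451 but 15.75⁵ = 992436543/1024 reaches it, so n = 5.

5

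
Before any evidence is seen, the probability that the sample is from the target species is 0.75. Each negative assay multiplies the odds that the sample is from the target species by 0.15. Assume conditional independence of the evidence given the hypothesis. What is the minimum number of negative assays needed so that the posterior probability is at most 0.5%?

4

Prior odds = 0.75/0.25 = 3.
Likelihood ratio per negative assay = 0.15.
Target posterior odds = 0.005/0.995 = 1/199.
Need 3 × 0.15ⁿ ≤ 1/199, i.e. 0.15ⁿ ≤ 1/597.
0.15³ = 0.003375 is still above 1/597 but 0.15⁴ = 81/160000 is at or below it, so n = 4.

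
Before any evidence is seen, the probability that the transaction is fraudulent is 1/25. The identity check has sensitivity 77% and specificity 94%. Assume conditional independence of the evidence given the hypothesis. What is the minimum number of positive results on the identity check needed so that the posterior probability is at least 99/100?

4

Prior odds: 0.04 ÷ 0.96 = 1/24.
False-positive rate = 1 − 0.94 = 0.06; likelihood ratio of a positive = 0.77/0.06 = 77/6.
Target odds: 0.99 ÷ 0.01 = 99.
Require (77/6)ⁿ ≥ 99 ÷ (1/24) = 2376.
(77/6)³ = 456533/216 falls short of 2376 but (77/6)⁴ = 35153041/1296 reaches it, so n = 4.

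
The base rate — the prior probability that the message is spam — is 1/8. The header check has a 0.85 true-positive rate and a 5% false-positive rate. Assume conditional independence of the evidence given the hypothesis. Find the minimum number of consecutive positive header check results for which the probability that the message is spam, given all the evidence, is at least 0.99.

Prior odds = 0.125/0.875 = 1/7.
Likelihood ratio of a positive result = 0.85/0.05 = 17.
Target odds: 0.99 ÷ 0.01 = 99.
Require 17ⁿ ≥ 99 ÷ (1/7) = 693.
17² = 289 falls short of 693 but 17³ = 4913 reaches it, so n = 3.

3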